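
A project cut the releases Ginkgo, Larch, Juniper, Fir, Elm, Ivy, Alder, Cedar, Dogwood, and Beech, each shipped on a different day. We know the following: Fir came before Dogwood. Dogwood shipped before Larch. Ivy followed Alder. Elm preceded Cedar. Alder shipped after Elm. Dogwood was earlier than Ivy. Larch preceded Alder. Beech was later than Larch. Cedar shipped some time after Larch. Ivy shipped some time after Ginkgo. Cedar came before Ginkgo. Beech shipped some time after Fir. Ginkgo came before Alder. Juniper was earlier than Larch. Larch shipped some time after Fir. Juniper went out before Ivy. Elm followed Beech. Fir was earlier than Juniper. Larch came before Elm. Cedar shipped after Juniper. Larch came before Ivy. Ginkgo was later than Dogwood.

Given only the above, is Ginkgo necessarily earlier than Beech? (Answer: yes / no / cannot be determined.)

no

Tracing the constraints gives Beech → Elm → Cedar → Ginkgo, so Beech must come before Ginkgo.
That means Ginkgo cannot be before Beech.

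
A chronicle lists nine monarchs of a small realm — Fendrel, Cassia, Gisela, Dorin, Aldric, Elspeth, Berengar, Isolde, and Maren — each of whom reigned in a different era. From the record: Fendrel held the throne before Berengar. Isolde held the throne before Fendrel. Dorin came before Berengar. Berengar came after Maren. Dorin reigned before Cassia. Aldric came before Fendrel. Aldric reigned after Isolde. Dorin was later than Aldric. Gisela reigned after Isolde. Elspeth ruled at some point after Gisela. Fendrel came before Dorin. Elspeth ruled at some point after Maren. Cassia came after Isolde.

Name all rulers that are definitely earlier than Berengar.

Directly stated before Berengar: Dorin, Fendrel, and Maren.
Aldric reaches Berengar via Aldric → Fendrel → Berengar.
Isolde reaches Berengar via Isolde → Fendrel → Berengar.

Aldric, Dorin, Fendrel, Isolde, Maren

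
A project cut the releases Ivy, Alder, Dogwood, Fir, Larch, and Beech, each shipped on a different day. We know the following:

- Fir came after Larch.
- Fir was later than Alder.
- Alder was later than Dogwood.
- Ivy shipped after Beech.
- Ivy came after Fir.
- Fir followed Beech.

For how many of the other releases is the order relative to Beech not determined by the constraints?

3

Forced after Beech: Fir and Ivy.
That leaves Alder, Dogwood, and Larch with no forced order relative to Beech — 3.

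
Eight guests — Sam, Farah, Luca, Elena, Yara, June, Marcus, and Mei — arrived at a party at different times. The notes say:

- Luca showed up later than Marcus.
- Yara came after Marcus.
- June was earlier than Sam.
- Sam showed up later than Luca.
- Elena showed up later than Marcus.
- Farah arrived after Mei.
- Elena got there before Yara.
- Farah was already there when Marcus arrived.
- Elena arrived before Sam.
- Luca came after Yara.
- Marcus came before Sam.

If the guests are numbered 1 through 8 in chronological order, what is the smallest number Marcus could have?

Farah and Mei must both come before Marcus — 2 forced predecessors.
Nothing else is forced ahead of Marcus, so their earliest slot is position 2 + 1 = 3.

3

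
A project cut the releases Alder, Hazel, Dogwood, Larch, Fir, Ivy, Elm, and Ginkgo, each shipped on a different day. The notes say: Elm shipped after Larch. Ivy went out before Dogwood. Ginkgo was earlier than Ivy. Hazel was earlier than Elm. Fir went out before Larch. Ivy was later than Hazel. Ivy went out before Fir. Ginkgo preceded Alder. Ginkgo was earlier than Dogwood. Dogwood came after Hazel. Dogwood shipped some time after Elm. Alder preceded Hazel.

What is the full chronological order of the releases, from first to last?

The constraints fix every adjacent pair, so only one ordering works:
Ginkgo → Alder → Hazel → Ivy → Fir → Larch → Elm → Dogwood.

Ginkgo, Alder, Hazel, Ivy, Fir, Larch, Elm, Dogwood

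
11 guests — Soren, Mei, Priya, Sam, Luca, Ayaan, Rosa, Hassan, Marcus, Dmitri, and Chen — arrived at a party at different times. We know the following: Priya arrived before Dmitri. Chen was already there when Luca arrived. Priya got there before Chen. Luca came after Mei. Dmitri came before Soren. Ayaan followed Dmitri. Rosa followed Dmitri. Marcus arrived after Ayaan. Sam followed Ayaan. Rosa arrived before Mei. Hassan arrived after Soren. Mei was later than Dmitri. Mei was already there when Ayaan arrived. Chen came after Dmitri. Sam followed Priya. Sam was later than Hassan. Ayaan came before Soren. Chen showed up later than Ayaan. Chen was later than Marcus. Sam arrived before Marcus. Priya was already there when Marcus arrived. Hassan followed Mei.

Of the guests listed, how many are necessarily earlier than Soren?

Directly stated before Soren: Ayaan and Dmitri.
Mei reaches Soren via Mei → Ayaan → Soren.
Priya reaches Soren via Priya → Dmitri → Soren.
Rosa reaches Soren via Rosa → Mei → Ayaan → Soren.
No chain forces Marcus (or any of the others) ahead of Soren.
That's Ayaan, Dmitri, Mei, Priya, and Rosa — 5 in all.

5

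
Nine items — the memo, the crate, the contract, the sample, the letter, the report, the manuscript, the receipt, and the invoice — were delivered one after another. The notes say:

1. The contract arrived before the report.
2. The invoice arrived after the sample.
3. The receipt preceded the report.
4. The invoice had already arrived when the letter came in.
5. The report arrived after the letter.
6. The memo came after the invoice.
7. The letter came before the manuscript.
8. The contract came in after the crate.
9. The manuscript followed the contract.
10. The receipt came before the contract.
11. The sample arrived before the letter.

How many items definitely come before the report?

Directly stated before the report: the contract, the letter, and the receipt.
The crate reaches the report via the crate → the contract → the report.
The invoice reaches the report via the invoice → the letter → the report.
The sample reaches the report via the sample → the letter → the report.
No chain forces the manuscript (or any of the others) ahead of the report.
That's the contract, the crate, the invoice, the letter, the receipt, and the sample — 6 in all.

6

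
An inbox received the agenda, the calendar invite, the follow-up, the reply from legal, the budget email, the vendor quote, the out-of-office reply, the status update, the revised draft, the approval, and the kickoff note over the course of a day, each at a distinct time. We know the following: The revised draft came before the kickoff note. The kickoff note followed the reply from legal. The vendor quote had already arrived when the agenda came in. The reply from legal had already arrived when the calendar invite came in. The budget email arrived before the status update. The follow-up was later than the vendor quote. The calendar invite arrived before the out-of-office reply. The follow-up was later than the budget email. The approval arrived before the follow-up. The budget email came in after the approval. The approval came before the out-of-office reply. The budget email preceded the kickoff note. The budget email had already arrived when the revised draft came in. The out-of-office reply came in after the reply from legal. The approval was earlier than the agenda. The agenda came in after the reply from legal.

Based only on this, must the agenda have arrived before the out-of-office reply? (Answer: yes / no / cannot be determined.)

No chain of stated constraints runs from the agenda to the out-of-office reply, and none runs from the out-of-office reply to the agenda either.
So the relative order of the agenda and the out-of-office reply is not fixed by the given facts.

cannot be determined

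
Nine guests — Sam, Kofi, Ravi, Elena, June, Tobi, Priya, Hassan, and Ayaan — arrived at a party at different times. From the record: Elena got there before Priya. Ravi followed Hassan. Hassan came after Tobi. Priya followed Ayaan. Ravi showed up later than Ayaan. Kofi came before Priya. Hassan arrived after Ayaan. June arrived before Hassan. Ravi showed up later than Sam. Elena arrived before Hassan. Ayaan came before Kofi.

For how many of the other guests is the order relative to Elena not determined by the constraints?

Forced after Elena: Hassan, Priya, and Ravi.
That leaves Ayaan, June, Kofi, Sam, and Tobi with no forced order relative to Elena — 5.

5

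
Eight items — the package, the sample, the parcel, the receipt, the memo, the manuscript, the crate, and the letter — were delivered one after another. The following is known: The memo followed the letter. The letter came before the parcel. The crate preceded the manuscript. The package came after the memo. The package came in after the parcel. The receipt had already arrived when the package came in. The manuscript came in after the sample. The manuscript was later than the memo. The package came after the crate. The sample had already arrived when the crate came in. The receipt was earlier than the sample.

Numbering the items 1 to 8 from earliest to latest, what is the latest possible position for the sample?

The sample must come before the crate, the manuscript, and the package — 3 items forced after it.
Everything else can be placed before the sample in some valid order, so the sample can sit as late as position 8 − 3 = 5.

5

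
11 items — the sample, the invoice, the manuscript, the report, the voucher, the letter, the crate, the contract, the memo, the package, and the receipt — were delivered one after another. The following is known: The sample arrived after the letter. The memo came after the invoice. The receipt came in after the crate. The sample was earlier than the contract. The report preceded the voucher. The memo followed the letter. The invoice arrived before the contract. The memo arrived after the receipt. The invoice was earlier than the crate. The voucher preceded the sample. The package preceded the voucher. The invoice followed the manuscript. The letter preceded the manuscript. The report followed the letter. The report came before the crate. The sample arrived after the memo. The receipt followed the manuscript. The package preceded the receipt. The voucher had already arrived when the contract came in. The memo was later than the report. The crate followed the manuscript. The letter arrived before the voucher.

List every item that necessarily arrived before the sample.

Directly stated before the sample: the letter, the memo, and the voucher.
The crate reaches the sample via the crate → the receipt → the memo → the sample.
The invoice reaches the sample via the invoice → the memo → the sample.
The manuscript reaches the sample via the manuscript → the receipt → the memo → the sample.
Likewise the package, the receipt, and the report each reach the sample by chaining the stated constraints.
No chain forces the contract ahead of the sample.

the crate, the invoice, the letter, the manuscript, the memo, the package, the receipt, the report, the voucher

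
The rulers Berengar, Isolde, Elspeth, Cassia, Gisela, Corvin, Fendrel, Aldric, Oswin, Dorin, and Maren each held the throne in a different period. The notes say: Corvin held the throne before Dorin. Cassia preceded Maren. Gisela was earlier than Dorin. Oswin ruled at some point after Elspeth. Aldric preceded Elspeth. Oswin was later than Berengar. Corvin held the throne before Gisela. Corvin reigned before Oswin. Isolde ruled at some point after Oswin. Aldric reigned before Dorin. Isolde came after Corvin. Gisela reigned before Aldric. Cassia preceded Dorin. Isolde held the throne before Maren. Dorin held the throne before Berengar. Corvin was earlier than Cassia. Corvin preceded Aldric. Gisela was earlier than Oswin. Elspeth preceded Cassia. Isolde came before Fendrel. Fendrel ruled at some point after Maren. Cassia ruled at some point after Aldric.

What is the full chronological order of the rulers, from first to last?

The constraints fix every adjacent pair, so only one ordering works:
Corvin → Gisela → Aldric → Elspeth → Cassia → Dorin → Berengar → Oswin → Isolde → Maren → Fendrel.

Corvin, Gisela, Aldric, Elspeth, Cassia, Dorin, Berengar, Oswin, Isolde, Maren, Fendrel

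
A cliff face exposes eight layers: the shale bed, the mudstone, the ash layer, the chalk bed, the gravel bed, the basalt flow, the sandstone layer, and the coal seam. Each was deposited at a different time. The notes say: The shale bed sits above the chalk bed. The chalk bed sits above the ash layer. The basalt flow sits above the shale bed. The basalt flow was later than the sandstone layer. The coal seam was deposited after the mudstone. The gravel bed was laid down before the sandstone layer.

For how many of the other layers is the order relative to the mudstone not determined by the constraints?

Forced after the mudstone: the coal seam.
That leaves the ash layer, the basalt flow, the chalk bed, the gravel bed, the sandstone layer, and the shale bed with no forced order relative to the mudstone — 6.

6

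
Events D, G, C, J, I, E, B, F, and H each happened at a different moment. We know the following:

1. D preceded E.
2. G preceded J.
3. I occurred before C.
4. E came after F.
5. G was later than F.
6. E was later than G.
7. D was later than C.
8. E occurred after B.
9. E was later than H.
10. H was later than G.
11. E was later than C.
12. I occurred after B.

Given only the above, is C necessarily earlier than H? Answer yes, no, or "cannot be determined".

cannot be determined

No chain of stated constraints runs from C to H, and none runs from H to C either.
So the relative order of C and H is not fixed by the given facts.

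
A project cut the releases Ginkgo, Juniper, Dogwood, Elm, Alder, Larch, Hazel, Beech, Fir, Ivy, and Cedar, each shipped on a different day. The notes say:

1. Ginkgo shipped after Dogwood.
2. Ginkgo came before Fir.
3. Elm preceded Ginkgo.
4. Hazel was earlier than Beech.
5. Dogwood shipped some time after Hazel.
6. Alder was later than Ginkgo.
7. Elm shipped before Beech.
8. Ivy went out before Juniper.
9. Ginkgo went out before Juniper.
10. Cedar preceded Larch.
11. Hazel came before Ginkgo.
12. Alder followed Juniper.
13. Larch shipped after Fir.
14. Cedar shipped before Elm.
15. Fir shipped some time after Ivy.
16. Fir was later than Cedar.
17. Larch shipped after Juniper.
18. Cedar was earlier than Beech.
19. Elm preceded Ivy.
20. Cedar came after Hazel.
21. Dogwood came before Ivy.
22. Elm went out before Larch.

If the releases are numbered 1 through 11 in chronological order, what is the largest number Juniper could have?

9

Juniper must come before Alder and Larch — 2 releases forced after it.
Everything else can be placed before Juniper in some valid order, so Juniper can sit as late as position 11 − 2 = 9.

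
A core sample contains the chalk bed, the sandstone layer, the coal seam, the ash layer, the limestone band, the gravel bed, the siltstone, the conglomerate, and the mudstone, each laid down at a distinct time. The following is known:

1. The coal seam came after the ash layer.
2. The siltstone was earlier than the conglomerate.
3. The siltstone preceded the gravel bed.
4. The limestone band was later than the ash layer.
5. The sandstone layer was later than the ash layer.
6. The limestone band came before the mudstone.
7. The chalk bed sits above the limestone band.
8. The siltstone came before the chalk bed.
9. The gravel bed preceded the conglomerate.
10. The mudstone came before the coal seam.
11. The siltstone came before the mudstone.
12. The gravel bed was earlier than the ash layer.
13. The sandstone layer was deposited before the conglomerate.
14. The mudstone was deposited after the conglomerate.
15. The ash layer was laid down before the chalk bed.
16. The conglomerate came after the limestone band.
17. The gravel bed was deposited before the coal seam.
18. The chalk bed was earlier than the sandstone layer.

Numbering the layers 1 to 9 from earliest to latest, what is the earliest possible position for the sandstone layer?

6

The ash layer, the chalk bed, the gravel bed, the limestone band, and the siltstone must all come before the sandstone layer — 5 forced predecessors.
Nothing else is forced ahead of the sandstone layer, so its earliest slot is position 5 + 1 = 6.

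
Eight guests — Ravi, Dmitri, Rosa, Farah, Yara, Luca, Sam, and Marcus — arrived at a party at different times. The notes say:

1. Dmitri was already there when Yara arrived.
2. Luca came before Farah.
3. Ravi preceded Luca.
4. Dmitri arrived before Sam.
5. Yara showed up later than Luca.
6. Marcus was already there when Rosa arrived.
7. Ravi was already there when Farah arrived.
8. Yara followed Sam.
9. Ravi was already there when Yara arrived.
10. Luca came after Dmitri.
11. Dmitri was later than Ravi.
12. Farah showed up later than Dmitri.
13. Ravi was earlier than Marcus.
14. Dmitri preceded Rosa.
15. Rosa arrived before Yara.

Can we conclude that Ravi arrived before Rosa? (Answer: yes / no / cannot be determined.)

Chain the constraints: Ravi → Dmitri → Rosa. Each link is directly stated, so Ravi comes before Rosa.

yes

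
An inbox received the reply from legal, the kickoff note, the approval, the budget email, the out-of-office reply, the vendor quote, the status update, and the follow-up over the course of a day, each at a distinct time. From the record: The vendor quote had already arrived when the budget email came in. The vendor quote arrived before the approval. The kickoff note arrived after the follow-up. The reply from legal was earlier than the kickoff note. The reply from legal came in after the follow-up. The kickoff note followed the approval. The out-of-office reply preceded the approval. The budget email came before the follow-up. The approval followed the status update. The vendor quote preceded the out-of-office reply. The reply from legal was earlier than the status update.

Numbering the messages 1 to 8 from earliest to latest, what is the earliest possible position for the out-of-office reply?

The vendor quote must come before the out-of-office reply — 1 forced predecessor.
Nothing else is forced ahead of the out-of-office reply, so its earliest slot is position 1 + 1 = 2.

2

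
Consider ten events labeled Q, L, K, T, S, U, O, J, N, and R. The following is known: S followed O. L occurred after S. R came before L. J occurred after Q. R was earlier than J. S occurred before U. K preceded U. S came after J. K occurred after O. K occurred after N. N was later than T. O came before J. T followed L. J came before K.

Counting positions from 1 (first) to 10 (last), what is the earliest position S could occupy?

5

J, O, Q, and R must all come before S — 4 forced predecessors.
Nothing else is forced ahead of S, so its earliest slot is position 4 + 1 = 5.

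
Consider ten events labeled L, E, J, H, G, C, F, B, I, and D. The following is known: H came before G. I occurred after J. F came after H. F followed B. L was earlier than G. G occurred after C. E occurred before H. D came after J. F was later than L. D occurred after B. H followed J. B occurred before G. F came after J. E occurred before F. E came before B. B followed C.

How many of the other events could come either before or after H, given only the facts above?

Forced before H: E and J; forced after H: F and G.
That leaves B, C, D, I, and L with no forced order relative to H — 5.

5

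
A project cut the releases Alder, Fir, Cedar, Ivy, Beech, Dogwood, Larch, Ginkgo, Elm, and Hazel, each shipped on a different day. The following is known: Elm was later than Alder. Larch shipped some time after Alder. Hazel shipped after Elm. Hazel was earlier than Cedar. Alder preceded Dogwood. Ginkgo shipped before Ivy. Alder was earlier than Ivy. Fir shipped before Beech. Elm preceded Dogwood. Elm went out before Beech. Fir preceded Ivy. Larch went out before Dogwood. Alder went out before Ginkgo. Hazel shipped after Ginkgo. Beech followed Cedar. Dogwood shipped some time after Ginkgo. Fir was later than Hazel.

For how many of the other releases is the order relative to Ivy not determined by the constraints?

Forced before Ivy: Alder, Elm, Fir, Ginkgo, and Hazel.
That leaves Beech, Cedar, Dogwood, and Larch with no forced order relative to Ivy — 4.

4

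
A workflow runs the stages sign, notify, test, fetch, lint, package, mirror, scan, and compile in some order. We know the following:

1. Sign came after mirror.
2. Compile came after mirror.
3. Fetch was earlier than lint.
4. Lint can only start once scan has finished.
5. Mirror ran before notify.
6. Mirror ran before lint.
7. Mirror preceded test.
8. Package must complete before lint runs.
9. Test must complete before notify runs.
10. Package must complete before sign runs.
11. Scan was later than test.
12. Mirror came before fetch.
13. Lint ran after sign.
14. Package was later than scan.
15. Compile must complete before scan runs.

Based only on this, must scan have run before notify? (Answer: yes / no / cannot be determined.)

cannot be determined

No chain of stated constraints runs from scan to notify, and none runs from notify to scan either.
So the relative order of scan and notify is not fixed by the given facts.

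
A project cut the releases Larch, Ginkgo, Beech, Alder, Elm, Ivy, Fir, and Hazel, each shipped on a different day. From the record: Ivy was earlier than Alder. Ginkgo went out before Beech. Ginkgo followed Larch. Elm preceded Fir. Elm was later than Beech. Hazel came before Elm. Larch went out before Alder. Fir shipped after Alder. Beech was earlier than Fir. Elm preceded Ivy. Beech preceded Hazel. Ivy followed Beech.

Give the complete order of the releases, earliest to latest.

Larch, Ginkgo, Beech, Hazel, Elm, Ivy, Alder, Fir

The constraints fix every adjacent pair, so only one ordering works:
Larch → Ginkgo → Beech → Hazel → Elm → Ivy → Alder → Fir.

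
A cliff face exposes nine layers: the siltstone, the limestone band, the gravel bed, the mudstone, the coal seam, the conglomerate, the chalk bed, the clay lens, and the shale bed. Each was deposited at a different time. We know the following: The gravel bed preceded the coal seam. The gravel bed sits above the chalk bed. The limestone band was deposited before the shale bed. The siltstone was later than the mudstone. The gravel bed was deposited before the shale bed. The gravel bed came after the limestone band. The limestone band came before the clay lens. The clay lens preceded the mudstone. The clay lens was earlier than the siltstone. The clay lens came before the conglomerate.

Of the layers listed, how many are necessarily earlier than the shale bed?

Directly stated before the shale bed: the gravel bed and the limestone band.
The chalk bed reaches the shale bed via the chalk bed → the gravel bed → the shale bed.
No chain forces the mudstone (or any of the others) ahead of the shale bed.
That's the chalk bed, the gravel bed, and the limestone band — 3 in all.

3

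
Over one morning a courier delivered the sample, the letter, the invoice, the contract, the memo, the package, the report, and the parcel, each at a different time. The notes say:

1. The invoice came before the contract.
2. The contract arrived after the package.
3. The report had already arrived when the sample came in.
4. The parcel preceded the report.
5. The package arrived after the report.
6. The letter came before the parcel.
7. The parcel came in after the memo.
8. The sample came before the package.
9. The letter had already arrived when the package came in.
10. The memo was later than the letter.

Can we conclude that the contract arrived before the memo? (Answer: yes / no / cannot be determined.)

Tracing the constraints gives the memo → the parcel → the report → the package → the contract, so the memo must come before the contract.
That means the contract cannot be before the memo.

no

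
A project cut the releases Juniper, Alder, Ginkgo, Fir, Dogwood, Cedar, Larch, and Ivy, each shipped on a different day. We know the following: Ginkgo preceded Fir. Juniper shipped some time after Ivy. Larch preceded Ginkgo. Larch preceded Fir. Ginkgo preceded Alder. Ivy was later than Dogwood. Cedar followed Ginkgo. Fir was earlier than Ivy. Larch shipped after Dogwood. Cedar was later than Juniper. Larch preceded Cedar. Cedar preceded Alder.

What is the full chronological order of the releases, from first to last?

Dogwood, Larch, Ginkgo, Fir, Ivy, Juniper, Cedar, Alder

The constraints fix every adjacent pair, so only one ordering works:
Dogwood → Larch → Ginkgo → Fir → Ivy → Juniper → Cedar → Alder.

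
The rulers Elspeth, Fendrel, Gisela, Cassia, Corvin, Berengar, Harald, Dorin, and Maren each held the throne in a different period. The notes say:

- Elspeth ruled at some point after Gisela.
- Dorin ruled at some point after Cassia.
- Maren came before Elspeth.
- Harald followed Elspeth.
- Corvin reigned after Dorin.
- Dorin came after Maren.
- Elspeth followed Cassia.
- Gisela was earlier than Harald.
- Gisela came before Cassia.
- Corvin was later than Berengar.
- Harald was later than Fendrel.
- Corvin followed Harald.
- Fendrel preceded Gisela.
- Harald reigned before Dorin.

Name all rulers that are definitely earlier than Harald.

Cassia, Elspeth, Fendrel, Gisela, Maren

Directly stated before Harald: Elspeth, Fendrel, and Gisela.
Cassia reaches Harald via Cassia → Elspeth → Harald.
Maren reaches Harald via Maren → Elspeth → Harald.
No chain forces Berengar (or any of the others) ahead of Harald.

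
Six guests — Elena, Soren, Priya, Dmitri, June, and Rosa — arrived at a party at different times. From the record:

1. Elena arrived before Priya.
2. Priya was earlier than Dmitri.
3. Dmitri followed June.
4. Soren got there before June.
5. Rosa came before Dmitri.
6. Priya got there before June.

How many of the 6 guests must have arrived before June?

3

Directly stated before June: Priya and Soren.
Elena reaches June via Elena → Priya → June.
No chain forces Dmitri (or any of the others) ahead of June.
That's Elena, Priya, and Soren — 3 in all.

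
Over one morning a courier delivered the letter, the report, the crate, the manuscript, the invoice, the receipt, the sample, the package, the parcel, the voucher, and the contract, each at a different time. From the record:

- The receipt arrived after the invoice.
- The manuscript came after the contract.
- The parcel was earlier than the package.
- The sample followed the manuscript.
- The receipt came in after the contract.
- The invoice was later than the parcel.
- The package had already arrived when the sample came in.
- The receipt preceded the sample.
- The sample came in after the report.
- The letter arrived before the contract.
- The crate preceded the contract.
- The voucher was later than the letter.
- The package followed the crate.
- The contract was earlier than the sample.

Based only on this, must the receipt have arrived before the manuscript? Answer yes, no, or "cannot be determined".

No chain of stated constraints runs from the receipt to the manuscript, and none runs from the manuscript to the receipt either.
So the relative order of the receipt and the manuscript is not fixed by the given facts.

cannot be determined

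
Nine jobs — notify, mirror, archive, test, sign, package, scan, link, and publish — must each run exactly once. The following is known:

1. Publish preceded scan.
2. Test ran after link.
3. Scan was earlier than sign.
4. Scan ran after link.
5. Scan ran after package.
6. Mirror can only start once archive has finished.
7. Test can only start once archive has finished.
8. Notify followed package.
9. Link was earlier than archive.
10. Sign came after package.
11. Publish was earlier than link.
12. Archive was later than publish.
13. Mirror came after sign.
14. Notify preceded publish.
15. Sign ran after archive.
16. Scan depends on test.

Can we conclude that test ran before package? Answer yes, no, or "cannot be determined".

no

Tracing the constraints gives package → notify → publish → archive → test, so package must come before test.
That means test cannot be before package.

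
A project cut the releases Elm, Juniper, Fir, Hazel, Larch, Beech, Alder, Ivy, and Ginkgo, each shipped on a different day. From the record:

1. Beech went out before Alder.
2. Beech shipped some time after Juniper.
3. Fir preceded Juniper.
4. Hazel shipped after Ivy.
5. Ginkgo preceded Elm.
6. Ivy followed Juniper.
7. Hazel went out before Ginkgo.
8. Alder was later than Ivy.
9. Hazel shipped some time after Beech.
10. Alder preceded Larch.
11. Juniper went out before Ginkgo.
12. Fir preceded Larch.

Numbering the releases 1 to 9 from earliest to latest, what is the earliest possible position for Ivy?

3

Fir and Juniper must both come before Ivy — 2 forced predecessors.
Nothing else is forced ahead of Ivy, so its earliest slot is position 2 + 1 = 3.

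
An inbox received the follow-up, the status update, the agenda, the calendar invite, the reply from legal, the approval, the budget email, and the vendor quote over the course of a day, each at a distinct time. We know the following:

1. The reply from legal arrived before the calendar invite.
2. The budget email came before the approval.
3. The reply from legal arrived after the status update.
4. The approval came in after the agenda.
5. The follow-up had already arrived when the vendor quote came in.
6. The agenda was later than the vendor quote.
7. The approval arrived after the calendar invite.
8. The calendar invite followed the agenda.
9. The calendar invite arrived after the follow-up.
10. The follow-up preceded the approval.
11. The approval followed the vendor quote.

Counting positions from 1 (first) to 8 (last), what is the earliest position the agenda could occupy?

The follow-up and the vendor quote must both come before the agenda — 2 forced predecessors.
Nothing else is forced ahead of the agenda, so its earliest slot is position 2 + 1 = 3.

3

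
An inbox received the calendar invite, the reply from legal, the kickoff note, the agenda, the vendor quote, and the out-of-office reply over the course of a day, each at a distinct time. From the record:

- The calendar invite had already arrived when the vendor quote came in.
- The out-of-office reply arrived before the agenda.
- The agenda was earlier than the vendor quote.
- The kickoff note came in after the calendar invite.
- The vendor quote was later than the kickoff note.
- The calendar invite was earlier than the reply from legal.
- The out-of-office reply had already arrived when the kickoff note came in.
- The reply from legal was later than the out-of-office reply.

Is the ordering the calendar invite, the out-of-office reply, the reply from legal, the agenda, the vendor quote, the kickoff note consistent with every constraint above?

The constraints require the kickoff note before the vendor quote, but in the proposed sequence the vendor quote appears ahead of the kickoff note. That one violation is enough.

no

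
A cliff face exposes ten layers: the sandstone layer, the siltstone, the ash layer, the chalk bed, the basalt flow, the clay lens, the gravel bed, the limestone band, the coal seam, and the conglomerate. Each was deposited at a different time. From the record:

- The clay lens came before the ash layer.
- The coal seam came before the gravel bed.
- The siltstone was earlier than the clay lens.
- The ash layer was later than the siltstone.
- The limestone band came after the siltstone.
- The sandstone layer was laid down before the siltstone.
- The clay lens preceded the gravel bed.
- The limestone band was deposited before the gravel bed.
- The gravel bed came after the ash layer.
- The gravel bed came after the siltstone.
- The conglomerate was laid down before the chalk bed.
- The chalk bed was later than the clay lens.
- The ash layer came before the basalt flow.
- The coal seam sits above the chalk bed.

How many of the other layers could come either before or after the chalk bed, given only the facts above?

Forced before the chalk bed: the clay lens, the conglomerate, the sandstone layer, and the siltstone; forced after the chalk bed: the coal seam and the gravel bed.
That leaves the ash layer, the basalt flow, and the limestone band with no forced order relative to the chalk bed — 3.

3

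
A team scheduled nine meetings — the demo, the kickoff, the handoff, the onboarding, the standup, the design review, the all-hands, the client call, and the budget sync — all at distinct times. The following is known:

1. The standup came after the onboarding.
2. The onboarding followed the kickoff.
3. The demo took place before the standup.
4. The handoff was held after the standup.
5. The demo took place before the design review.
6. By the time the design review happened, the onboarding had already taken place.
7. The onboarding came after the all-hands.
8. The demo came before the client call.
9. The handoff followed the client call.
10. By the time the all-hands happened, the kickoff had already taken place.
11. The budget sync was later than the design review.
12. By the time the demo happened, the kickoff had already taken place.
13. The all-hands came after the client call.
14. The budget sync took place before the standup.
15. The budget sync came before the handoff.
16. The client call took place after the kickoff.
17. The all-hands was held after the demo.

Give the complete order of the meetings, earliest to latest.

the kickoff, the demo, the client call, the all-hands, the onboarding, the design review, the budget sync, the standup, the handoff

The constraints fix every adjacent pair, so only one ordering works:
the kickoff → the demo → the client call → the all-hands → the onboarding → the design review → the budget sync → the standup → the handoff.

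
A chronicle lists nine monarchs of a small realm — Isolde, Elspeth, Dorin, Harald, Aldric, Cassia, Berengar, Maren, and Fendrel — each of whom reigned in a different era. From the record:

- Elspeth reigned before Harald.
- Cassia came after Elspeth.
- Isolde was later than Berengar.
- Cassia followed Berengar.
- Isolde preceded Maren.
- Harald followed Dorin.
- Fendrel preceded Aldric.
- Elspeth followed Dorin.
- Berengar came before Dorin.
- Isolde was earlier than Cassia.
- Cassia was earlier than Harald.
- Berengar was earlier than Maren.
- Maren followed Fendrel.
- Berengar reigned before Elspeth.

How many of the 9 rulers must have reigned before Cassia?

4

Directly stated before Cassia: Berengar, Elspeth, and Isolde.
Dorin reaches Cassia via Dorin → Elspeth → Cassia.
That's Berengar, Dorin, Elspeth, and Isolde — 4 in all.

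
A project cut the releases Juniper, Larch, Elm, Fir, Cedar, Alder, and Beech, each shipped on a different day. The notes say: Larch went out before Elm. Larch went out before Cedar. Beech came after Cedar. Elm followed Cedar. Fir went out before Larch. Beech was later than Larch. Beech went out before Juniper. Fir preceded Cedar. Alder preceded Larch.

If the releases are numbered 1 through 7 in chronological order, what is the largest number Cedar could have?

4

Cedar must come before Beech, Elm, and Juniper — 3 releases forced after it.
Everything else can be placed before Cedar in some valid order, so Cedar can sit as late as position 7 − 3 = 4.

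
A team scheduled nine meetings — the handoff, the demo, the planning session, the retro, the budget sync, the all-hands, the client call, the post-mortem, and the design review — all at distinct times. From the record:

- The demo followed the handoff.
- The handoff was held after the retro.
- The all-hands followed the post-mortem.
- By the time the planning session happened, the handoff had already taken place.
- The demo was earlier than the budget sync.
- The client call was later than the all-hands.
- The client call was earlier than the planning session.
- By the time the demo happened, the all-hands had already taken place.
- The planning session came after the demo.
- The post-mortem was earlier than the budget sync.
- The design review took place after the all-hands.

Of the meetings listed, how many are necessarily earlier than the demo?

Directly stated before the demo: the all-hands and the handoff.
The post-mortem reaches the demo via the post-mortem → the all-hands → the demo.
The retro reaches the demo via the retro → the handoff → the demo.
That's the all-hands, the handoff, the post-mortem, and the retro — 4 in all.

4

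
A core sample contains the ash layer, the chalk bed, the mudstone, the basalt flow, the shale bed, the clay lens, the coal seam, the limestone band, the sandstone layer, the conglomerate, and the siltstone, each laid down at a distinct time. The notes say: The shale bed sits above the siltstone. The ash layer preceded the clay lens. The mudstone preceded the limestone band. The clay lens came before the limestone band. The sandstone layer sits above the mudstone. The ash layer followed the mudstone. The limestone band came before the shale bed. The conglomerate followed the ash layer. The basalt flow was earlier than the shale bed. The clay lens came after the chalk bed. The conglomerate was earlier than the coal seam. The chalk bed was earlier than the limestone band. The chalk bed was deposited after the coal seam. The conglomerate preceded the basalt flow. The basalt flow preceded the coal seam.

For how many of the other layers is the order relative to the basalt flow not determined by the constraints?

2

Forced before the basalt flow: the ash layer, the conglomerate, and the mudstone; forced after the basalt flow: the chalk bed, the clay lens, the coal seam, the limestone band, and the shale bed.
That leaves the sandstone layer and the siltstone with no forced order relative to the basalt flow — 2.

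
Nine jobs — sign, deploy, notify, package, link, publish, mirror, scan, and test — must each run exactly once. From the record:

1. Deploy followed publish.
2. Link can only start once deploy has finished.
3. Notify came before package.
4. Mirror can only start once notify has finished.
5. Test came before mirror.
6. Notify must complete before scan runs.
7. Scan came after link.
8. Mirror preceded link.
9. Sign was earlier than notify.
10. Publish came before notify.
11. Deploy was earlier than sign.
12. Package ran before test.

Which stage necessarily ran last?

Every other stage has a chain of constraints placing it before scan, so scan is last.

scan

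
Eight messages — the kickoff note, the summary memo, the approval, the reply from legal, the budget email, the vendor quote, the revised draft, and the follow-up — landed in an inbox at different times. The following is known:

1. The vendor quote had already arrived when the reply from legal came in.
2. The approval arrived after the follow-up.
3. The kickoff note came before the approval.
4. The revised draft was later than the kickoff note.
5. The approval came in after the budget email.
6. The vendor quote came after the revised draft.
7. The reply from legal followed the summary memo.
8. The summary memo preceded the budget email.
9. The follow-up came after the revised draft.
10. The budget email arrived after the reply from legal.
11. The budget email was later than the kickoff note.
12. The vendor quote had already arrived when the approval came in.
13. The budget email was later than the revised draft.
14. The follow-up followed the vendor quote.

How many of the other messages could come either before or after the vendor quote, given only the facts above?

1

Forced before the vendor quote: the kickoff note and the revised draft; forced after the vendor quote: the approval, the budget email, the follow-up, and the reply from legal.
That leaves the summary memo with no forced order relative to the vendor quote — 1.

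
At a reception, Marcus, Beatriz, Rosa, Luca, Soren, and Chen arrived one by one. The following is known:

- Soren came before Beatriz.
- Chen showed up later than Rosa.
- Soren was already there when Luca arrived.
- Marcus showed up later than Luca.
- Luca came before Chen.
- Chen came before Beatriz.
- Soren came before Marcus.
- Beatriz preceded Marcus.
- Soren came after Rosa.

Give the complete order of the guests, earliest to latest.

The constraints fix every adjacent pair, so only one ordering works:
Rosa → Soren → Luca → Chen → Beatriz → Marcus.

Rosa, Soren, Luca, Chen, Beatriz, Marcus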